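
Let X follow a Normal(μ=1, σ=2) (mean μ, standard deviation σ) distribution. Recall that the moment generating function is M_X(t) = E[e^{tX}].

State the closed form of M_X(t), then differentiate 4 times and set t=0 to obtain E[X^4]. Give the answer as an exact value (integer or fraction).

E[X^4] = d^4M/dt^4 |_{t=0} = 73

M_X(t) = e^(2*t^2 + t)
dM/dt = 4*t*e^(t)*e^(2*t^2) + e^(t)*e^(2*t^2)
d^2M/dt^2 = 16*t^2*e^(t)*e^(2*t^2) + 8*t*e^(t)*e^(2*t^2) + 5*e^(t)*e^(2*t^2)
d^3M/dt^3 = 64*t^3*e^(t)*e^(2*t^2) + 48*t^2*e^(t)*e^(2*t^2) + 60*t*e^(t)*e^(2*t^2) + 13*e^(t)*e^(2*t^2)
d^4M/dt^4 = 256*t^4*e^(t)*e^(2*t^2) + 256*t^3*e^(t)*e^(2*t^2) + 480*t^2*e^(t)*e^(2*t^2) + 208*t*e^(t)*e^(2*t^2) + 73*e^(t)*e^(2*t^2)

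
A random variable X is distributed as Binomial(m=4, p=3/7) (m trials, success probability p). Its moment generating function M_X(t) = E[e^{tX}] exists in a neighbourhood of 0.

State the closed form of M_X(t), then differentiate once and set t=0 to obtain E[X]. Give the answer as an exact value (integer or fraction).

M_X(t) = (3*e^(t)/7 + 4/7)^4
M′(t) = 324*e^(4*t)/2401 + 1296*e^(3*t)/2401 + 1728*e^(2*t)/2401 + 768*e^(t)/2401

E[X] = M′(0) = 12/7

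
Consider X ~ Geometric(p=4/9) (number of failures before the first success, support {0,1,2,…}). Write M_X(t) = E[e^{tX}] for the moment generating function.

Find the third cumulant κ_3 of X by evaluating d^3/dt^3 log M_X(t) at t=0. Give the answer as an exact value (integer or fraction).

M_X(t) = 4/(9*(1 - 5*e^(t)/9))
K_X(t) = log M_X(t) = -log(1 - 5*e^(t)/9) - 2*log(3) + 2*log(2)
dK/dt = -5*e^(t)/(5*e^(t) - 9)
d^2K/dt^2 = 45*e^(t)/(25*e^(2*t) - 90*e^(t) + 81)
d^3K/dt^3 = (-225*e^(2*t) - 405*e^(t))/(125*e^(3*t) - 675*e^(2*t) + 1215*e^(t) - 729)

κ_3 = d^3K/dt^3 |_{t=0} = 315/32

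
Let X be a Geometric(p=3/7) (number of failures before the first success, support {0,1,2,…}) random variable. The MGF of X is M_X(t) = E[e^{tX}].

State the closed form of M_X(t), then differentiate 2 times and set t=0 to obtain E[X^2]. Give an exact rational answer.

E[X^2] = d^2M/dt^2 |_{t=0} = 44/9

M_X(t) = 3/(7*(1 - 4*e^(t)/7))
dM/dt = 12*e^(t)/(16*e^(2*t) - 56*e^(t) + 49)
d^2M/dt^2 = (-48*e^(2*t) - 84*e^(t))/(64*e^(3*t) - 336*e^(2*t) + 588*e^(t) - 343)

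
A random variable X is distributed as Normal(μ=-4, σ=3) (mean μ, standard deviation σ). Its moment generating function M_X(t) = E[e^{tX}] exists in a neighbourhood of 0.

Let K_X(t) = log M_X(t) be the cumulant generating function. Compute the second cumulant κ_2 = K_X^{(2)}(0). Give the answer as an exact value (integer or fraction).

κ_2 = K^(2)(0) = 9

M_X(t) = e^(9*t^2/2 - 4*t)
K_X(t) = log M_X(t) = 9*t^2/2 - 4*t
K^(2)(t) = 9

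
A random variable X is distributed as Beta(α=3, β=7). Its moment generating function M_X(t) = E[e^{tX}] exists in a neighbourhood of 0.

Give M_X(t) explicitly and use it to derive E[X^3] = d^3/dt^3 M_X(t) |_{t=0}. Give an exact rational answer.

M_X(t) = ₁F₁(3; 10; t)
M^(3)(t) = ₁F₁(6; 13; t)/22

E[X^3] = M^(3)(0) = 1/22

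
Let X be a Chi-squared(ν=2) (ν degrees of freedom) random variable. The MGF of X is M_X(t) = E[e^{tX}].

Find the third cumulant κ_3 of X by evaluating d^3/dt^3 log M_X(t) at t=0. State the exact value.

κ_3 = D^3[K](0) = 16

M_X(t) = 1/(1 - 2*t)
K_X(t) = log M_X(t) = -log(1 - 2*t)
D^3[K](t) = -16/(8*t^3 - 12*t^2 + 6*t - 1)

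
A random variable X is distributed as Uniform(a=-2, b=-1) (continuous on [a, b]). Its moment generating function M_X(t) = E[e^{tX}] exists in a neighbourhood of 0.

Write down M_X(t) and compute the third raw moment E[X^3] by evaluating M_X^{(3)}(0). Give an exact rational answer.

E[X^3] = D^3[M](0) = -15/4

M_X(t) = (e^(-t) - e^(-2*t))/t
D^3[M](t) = (-t^3*e^(t) + 8*t^3 - 3*t^2*e^(t) + 12*t^2 - 6*t*e^(t) + 12*t - 6*e^(t) + 6)*e^(-2*t)/t^4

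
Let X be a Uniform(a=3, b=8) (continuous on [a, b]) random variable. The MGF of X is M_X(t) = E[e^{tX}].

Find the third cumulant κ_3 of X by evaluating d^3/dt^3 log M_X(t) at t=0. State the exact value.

M_X(t) = (e^(8*t) - e^(3*t))/(5*t)
K_X(t) = log M_X(t) = -log(t) + log(e^(8*t) - e^(3*t)) - log(5)
dK/dt = (8*t*e^(5*t) - 3*t - e^(5*t) + 1)/(t*e^(5*t) - t)
d^2K/dt^2 = (-25*t^2*e^(5*t) + e^(10*t) - 2*e^(5*t) + 1)/(t^2*e^(10*t) - 2*t^2*e^(5*t) + t^2)
d^3K/dt^3 = (125*t^3*e^(10*t) + 125*t^3*e^(5*t) - 2*e^(15*t) + 6*e^(10*t) - 6*e^(5*t) + 2)/(t^3*e^(15*t) - 3*t^3*e^(10*t) + 3*t^3*e^(5*t) - t^3)

κ_3 = d^3K/dt^3 |_{t=0} = 0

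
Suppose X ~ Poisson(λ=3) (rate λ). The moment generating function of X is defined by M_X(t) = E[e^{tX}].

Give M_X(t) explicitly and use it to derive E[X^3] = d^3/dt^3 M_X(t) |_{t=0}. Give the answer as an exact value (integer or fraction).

E[X^3] = d^3M/dt^3 |_{t=0} = 57

M_X(t) = e^(3*e^(t) - 3)
dM/dt = 3*e^(-3)*e^(t)*e^(3*e^(t))
d^2M/dt^2 = (9*e^(2*t)*e^(3*e^(t)) + 3*e^(t)*e^(3*e^(t)))*e^(-3)
d^3M/dt^3 = (27*e^(3*t)*e^(3*e^(t)) + 27*e^(2*t)*e^(3*e^(t)) + 3*e^(t)*e^(3*e^(t)))*e^(-3)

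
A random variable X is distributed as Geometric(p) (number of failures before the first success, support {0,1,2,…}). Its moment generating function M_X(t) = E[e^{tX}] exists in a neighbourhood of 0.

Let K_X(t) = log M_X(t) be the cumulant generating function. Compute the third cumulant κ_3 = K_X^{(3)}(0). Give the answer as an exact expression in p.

κ_3 = D^3[K](0) = (p^2 - 3*p + 2)/p^3

M_X(t) = p/(-(1 - p)*e^(t) + 1)
K_X(t) = log M_X(t) = log(p) - log(-(1 - p)*e^(t) + 1)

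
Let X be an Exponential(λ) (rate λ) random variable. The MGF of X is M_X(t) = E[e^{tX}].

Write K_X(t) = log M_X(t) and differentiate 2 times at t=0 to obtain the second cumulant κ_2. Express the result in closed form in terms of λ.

M_X(t) = λ/(λ - t)
K_X(t) = log M_X(t) = log(λ) - log(λ - t)
dK/dt = -1/(-λ + t)
d^2K/dt^2 = 1/(λ^2 - 2*λ*t + t^2)

κ_2 = d^2K/dt^2 |_{t=0} = λ^(-2)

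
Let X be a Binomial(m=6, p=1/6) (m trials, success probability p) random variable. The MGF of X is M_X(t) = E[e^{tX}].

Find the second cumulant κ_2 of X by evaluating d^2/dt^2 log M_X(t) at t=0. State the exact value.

M_X(t) = (e^(t)/6 + 5/6)^6
K_X(t) = log M_X(t) = 6*log(e^(t)/6 + 5/6)
D^2[K](t) = 30*e^(t)/(e^(2*t) + 10*e^(t) + 25)

κ_2 = D^2[K](0) = 5/6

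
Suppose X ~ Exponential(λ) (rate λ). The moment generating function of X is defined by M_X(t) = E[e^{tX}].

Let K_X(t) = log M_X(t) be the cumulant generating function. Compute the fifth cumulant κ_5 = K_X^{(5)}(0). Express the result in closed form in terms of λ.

M_X(t) = λ/(λ - t)
K_X(t) = log M_X(t) = log(λ) - log(λ - t)
K^(5)(t) = -24/(-λ^5 + 5*λ^4*t - 10*λ^3*t^2 + 10*λ^2*t^3 - 5*λ*t^4 + t^5)

κ_5 = K^(5)(0) = 24/λ^5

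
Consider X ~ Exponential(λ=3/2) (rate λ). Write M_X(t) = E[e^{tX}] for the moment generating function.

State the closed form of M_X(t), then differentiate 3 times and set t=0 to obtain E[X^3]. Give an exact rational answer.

M_X(t) = 3/(2*(3/2 - t))
M^(3)(t) = 144/(16*t^4 - 96*t^3 + 216*t^2 - 216*t + 81)

E[X^3] = M^(3)(0) = 16/9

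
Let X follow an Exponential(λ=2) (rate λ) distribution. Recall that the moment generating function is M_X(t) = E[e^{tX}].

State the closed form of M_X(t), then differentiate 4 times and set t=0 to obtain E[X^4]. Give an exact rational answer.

M_X(t) = 2/(2 - t)
dM/dt = 2/(t^2 - 4*t + 4)
d^2M/dt^2 = -4/(t^3 - 6*t^2 + 12*t - 8)
d^3M/dt^3 = 12/(t^4 - 8*t^3 + 24*t^2 - 32*t + 16)
d^4M/dt^4 = -48/(t^5 - 10*t^4 + 40*t^3 - 80*t^2 + 80*t - 32)

E[X^4] = d^4M/dt^4 |_{t=0} = 3/2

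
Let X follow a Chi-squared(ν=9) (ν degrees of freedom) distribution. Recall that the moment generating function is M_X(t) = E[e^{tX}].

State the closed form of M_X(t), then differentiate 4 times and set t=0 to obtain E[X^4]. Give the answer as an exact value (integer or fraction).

M_X(t) = (1 - 2*t)^(-9/2)

E[X^4] = D^4[M](0) = 19305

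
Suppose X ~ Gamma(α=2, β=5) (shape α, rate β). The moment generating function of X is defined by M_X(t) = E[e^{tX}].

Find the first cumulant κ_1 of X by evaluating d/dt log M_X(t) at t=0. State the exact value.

M_X(t) = 25/(5 - t)^2
K_X(t) = log M_X(t) = -2*log(5 - t) + 2*log(5)
K′(t) = -2/(t - 5)

κ_1 = K′(0) = 2/5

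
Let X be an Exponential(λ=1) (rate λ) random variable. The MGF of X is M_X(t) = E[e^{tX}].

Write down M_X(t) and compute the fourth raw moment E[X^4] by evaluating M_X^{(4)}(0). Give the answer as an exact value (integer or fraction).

M_X(t) = 1/(1 - t)
dM/dt = 1/(t^2 - 2*t + 1)
d^2M/dt^2 = -2/(t^3 - 3*t^2 + 3*t - 1)
d^3M/dt^3 = 6/(t^4 - 4*t^3 + 6*t^2 - 4*t + 1)
d^4M/dt^4 = -24/(t^5 - 5*t^4 + 10*t^3 - 10*t^2 + 5*t - 1)

E[X^4] = d^4M/dt^4 |_{t=0} = 24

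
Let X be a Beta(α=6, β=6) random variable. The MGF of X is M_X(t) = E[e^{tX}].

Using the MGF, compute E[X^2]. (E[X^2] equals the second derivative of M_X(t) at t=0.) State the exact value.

M_X(t) = ₁F₁(6; 12; t)
D^2[M](t) = 7*₁F₁(8; 14; t)/26

E[X^2] = D^2[M](0) = 7/26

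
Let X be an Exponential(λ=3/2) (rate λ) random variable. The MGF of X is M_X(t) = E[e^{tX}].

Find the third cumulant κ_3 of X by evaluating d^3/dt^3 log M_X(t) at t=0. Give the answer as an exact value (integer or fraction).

M_X(t) = 3/(2*(3/2 - t))
K_X(t) = log M_X(t) = -log(3/2 - t) - log(2) + log(3)
K^(3)(t) = -16/(8*t^3 - 36*t^2 + 54*t - 27)

κ_3 = K^(3)(0) = 16/27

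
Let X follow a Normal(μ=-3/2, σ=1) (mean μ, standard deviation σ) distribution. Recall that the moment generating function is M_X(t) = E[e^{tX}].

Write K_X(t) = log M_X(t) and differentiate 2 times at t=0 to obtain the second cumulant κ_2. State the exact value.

κ_2 = K′′(0) = 1

M_X(t) = e^(t^2/2 - 3*t/2)
K_X(t) = log M_X(t) = t^2/2 - 3*t/2
K′(t) = t - 3/2
K′′(t) = 1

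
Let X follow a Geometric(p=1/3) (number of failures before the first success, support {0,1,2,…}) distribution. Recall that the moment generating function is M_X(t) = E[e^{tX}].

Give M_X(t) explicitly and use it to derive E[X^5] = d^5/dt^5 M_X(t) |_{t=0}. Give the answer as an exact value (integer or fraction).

M_X(t) = 1/(3*(1 - 2*e^(t)/3))
dM/dt = 2*e^(t)/(4*e^(2*t) - 12*e^(t) + 9)
d^2M/dt^2 = (-4*e^(2*t) - 6*e^(t))/(8*e^(3*t) - 36*e^(2*t) + 54*e^(t) - 27)
d^3M/dt^3 = (8*e^(3*t) + 48*e^(2*t) + 18*e^(t))/(16*e^(4*t) - 96*e^(3*t) + 216*e^(2*t) - 216*e^(t) + 81)
d^4M/dt^4 = (-16*e^(4*t) - 264*e^(3*t) - 396*e^(2*t) - 54*e^(t))/(32*e^(5*t) - 240*e^(4*t) + 720*e^(3*t) - 1080*e^(2*t) + 810*e^(t) - 243)
d^5M/dt^5 = (32*e^(5*t) + 1248*e^(4*t) + 4752*e^(3*t) + 2808*e^(2*t) + 162*e^(t))/(64*e^(6*t) - 576*e^(5*t) + 2160*e^(4*t) - 4320*e^(3*t) + 4860*e^(2*t) - 2916*e^(t) + 729)

E[X^5] = d^5M/dt^5 |_{t=0} = 9002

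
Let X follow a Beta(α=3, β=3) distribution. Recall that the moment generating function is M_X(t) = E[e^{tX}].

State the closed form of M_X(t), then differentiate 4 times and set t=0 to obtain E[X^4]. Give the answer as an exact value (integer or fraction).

E[X^4] = M′′′′(0) = 5/42

M_X(t) = ₁F₁(3; 6; t)
M′(t) = ₁F₁(4; 7; t)/2
M′′(t) = 2*₁F₁(5; 8; t)/7
M′′′(t) = 5*₁F₁(6; 9; t)/28
M′′′′(t) = 5*₁F₁(7; 10; t)/42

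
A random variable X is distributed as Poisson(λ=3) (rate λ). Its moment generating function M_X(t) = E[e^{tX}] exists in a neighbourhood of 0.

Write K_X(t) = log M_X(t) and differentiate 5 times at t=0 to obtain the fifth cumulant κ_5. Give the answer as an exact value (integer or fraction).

M_X(t) = e^(3*e^(t) - 3)
K_X(t) = log M_X(t) = 3*e^(t) - 3
D^5[K](t) = 3*e^(t)

κ_5 = D^5[K](0) = 3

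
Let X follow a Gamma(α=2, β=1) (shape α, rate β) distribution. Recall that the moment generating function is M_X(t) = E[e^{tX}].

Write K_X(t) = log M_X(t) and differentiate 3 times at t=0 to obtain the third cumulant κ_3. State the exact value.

M_X(t) = (1 - t)^(-2)
K_X(t) = log M_X(t) = -2*log(1 - t)
K′(t) = -2/(t - 1)
K′′(t) = 2/(t^2 - 2*t + 1)
K′′′(t) = -4/(t^3 - 3*t^2 + 3*t - 1)

κ_3 = K′′′(0) = 4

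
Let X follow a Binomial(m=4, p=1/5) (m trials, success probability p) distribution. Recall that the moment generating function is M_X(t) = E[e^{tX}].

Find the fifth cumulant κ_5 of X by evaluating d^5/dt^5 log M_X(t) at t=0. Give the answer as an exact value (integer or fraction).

M_X(t) = (e^(t)/5 + 4/5)^4
K_X(t) = log M_X(t) = 4*log(e^(t)/5 + 4/5)
D^5[K](t) = (-16*e^(4*t) + 704*e^(3*t) - 2816*e^(2*t) + 1024*e^(t))/(e^(5*t) + 20*e^(4*t) + 160*e^(3*t) + 640*e^(2*t) + 1280*e^(t) + 1024)

κ_5 = D^5[K](0) = -1104/3125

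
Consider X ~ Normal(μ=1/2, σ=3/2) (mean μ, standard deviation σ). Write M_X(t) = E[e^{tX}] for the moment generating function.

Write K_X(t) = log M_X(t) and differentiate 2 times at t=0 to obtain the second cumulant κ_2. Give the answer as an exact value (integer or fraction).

κ_2 = D^2[K](0) = 9/4

M_X(t) = e^(9*t^2/8 + t/2)
K_X(t) = log M_X(t) = 9*t^2/8 + t/2
D^2[K](t) = 9/4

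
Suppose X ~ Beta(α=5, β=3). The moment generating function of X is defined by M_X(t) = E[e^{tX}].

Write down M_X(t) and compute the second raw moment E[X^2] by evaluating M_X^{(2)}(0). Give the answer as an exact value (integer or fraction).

E[X^2] = d^2M/dt^2 |_{t=0} = 5/12

M_X(t) = ₁F₁(5; 8; t)
dM/dt = 5*₁F₁(6; 9; t)/8
d^2M/dt^2 = 5*₁F₁(7; 10; t)/12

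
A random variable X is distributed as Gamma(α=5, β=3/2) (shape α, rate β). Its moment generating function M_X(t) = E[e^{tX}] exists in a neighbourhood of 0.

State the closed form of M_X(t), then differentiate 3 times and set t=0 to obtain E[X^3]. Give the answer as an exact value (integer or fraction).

E[X^3] = d^3M/dt^3 |_{t=0} = 560/9

M_X(t) = 243/(32*(3/2 - t)^5)
dM/dt = 2430/(64*t^6 - 576*t^5 + 2160*t^4 - 4320*t^3 + 4860*t^2 - 2916*t + 729)
d^2M/dt^2 = -29160/(128*t^7 - 1344*t^6 + 6048*t^5 - 15120*t^4 + 22680*t^3 - 20412*t^2 + 10206*t - 2187)
d^3M/dt^3 = 408240/(256*t^8 - 3072*t^7 + 16128*t^6 - 48384*t^5 + 90720*t^4 - 108864*t^3 + 81648*t^2 - 34992*t + 6561)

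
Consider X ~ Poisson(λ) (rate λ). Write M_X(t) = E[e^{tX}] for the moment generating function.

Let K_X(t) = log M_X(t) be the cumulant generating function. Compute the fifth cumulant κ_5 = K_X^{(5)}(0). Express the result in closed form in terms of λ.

M_X(t) = e^(λ*(e^(t) - 1))
K_X(t) = log M_X(t) = λ*(e^(t) - 1)
K′(t) = λ*e^(t)
K′′(t) = λ*e^(t)
K′′′(t) = λ*e^(t)
K′′′′(t) = λ*e^(t)
K′′′′′(t) = λ*e^(t)

κ_5 = K′′′′′(0) = λ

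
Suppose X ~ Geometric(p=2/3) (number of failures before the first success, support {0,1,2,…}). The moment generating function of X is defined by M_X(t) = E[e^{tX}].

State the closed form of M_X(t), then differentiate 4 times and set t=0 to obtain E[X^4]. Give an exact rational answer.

M_X(t) = 2/(3*(1 - e^(t)/3))
M^(4)(t) = (-2*e^(4*t) - 66*e^(3*t) - 198*e^(2*t) - 54*e^(t))/(e^(5*t) - 15*e^(4*t) + 90*e^(3*t) - 270*e^(2*t) + 405*e^(t) - 243)

E[X^4] = M^(4)(0) = 10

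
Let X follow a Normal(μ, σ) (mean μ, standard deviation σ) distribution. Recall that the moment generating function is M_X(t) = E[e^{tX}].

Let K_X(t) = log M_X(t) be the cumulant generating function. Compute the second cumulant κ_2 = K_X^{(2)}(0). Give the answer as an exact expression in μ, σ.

κ_2 = K′′(0) = σ^2

M_X(t) = e^(μ*t + σ^2*t^2/2)
K_X(t) = log M_X(t) = μ*t + σ^2*t^2/2
K′(t) = μ + σ^2*t
K′′(t) = σ^2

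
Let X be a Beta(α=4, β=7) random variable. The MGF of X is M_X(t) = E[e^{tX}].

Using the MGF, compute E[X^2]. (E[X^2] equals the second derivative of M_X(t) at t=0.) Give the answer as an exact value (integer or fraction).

E[X^2] = M^(2)(0) = 5/33

M_X(t) = ₁F₁(4; 11; t)
M^(2)(t) = 5*₁F₁(6; 13; t)/33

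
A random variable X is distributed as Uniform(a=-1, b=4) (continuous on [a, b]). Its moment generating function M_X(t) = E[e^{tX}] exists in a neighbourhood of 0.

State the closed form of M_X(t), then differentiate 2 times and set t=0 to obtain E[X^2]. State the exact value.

M_X(t) = (e^(4*t) - e^(-t))/(5*t)
dM/dt = (4*t*e^(5*t) + t - e^(5*t) + 1)*e^(-t)/(5*t^2)
d^2M/dt^2 = (16*t^2*e^(5*t) - t^2 - 8*t*e^(5*t) - 2*t + 2*e^(5*t) - 2)*e^(-t)/(5*t^3)

E[X^2] = d^2M/dt^2 |_{t=0} = 13/3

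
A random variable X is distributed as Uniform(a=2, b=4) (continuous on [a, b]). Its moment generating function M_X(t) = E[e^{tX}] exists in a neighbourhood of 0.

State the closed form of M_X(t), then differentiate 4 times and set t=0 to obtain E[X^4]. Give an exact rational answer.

E[X^4] = d^4M/dt^4 |_{t=0} = 496/5

M_X(t) = (e^(4*t) - e^(2*t))/(2*t)
dM/dt = (4*t*e^(4*t) - 2*t*e^(2*t) - e^(4*t) + e^(2*t))/(2*t^2)
d^2M/dt^2 = (8*t^2*e^(4*t) - 2*t^2*e^(2*t) - 4*t*e^(4*t) + 2*t*e^(2*t) + e^(4*t) - e^(2*t))/t^3
d^3M/dt^3 = (32*t^3*e^(4*t) - 4*t^3*e^(2*t) - 24*t^2*e^(4*t) + 6*t^2*e^(2*t) + 12*t*e^(4*t) - 6*t*e^(2*t) - 3*e^(4*t) + 3*e^(2*t))/t^4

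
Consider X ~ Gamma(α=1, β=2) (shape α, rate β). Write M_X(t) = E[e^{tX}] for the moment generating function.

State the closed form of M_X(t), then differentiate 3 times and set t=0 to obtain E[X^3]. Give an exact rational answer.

M_X(t) = 2/(2 - t)
M^(3)(t) = 12/(t^4 - 8*t^3 + 24*t^2 - 32*t + 16)

E[X^3] = M^(3)(0) = 3/4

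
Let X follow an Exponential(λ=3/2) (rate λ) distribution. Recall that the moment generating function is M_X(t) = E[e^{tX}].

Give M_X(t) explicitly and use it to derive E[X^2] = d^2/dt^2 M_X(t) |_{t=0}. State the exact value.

E[X^2] = d^2M/dt^2 |_{t=0} = 8/9

M_X(t) = 3/(2*(3/2 - t))
dM/dt = 6/(4*t^2 - 12*t + 9)
d^2M/dt^2 = -24/(8*t^3 - 36*t^2 + 54*t - 27)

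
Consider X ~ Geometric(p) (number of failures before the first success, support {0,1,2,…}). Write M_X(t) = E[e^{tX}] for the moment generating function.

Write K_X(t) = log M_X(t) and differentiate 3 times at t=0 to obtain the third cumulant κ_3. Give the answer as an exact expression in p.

κ_3 = K′′′(0) = (p^2 - 3*p + 2)/p^3

M_X(t) = p/(-(1 - p)*e^(t) + 1)
K_X(t) = log M_X(t) = log(p) - log(-(1 - p)*e^(t) + 1)
K′(t) = (-p*e^(t) + e^(t))/(p*e^(t) - e^(t) + 1)
K′′(t) = (-p*e^(t) + e^(t))/(p^2*e^(2*t) - 2*p*e^(2*t) + 2*p*e^(t) + e^(2*t) - 2*e^(t) + 1)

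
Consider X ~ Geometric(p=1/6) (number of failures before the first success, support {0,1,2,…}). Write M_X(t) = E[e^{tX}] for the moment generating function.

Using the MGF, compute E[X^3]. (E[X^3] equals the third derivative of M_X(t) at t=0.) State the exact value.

E[X^3] = D^3[M](0) = 905

M_X(t) = 1/(6*(1 - 5*e^(t)/6))
D^3[M](t) = (125*e^(3*t) + 600*e^(2*t) + 180*e^(t))/(625*e^(4*t) - 3000*e^(3*t) + 5400*e^(2*t) - 4320*e^(t) + 1296)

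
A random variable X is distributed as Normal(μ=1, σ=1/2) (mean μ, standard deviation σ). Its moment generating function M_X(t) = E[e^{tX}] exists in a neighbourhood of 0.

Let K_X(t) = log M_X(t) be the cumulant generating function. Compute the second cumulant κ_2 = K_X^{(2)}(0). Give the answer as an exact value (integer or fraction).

M_X(t) = e^(t^2/8 + t)
K_X(t) = log M_X(t) = t^2/8 + t
D^2[K](t) = 1/4

κ_2 = D^2[K](0) = 1/4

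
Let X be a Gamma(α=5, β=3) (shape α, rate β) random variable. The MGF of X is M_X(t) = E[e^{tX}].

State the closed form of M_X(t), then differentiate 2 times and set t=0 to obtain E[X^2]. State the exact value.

E[X^2] = M^(2)(0) = 10/3

M_X(t) = 243/(3 - t)^5
M^(2)(t) = -7290/(t^7 - 21*t^6 + 189*t^5 - 945*t^4 + 2835*t^3 - 5103*t^2 + 5103*t - 2187)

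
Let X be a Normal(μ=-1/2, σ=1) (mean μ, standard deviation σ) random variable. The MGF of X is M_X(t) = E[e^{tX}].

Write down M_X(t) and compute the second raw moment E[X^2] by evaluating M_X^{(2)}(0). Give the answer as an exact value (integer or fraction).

M_X(t) = e^(t^2/2 - t/2)
dM/dt = t*e^(-t/2)*e^(t^2/2) - e^(-t/2)*e^(t^2/2)/2
d^2M/dt^2 = (4*t^2*e^(t^2/2) - 4*t*e^(t^2/2) + 5*e^(t^2/2))*e^(-t/2)/4

E[X^2] = d^2M/dt^2 |_{t=0} = 5/4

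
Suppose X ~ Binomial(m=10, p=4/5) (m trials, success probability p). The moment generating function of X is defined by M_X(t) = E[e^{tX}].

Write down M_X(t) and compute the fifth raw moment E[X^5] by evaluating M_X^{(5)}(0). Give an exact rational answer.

E[X^5] = M^(5)(0) = 25400552/625

M_X(t) = (4*e^(t)/5 + 1/5)^10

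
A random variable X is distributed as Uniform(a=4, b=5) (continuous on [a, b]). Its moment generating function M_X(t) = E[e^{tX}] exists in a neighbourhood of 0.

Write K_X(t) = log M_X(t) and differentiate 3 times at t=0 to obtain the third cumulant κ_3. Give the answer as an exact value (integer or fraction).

M_X(t) = (e^(5*t) - e^(4*t))/t
K_X(t) = log M_X(t) = -log(t) + log(e^(5*t) - e^(4*t))
K′(t) = (5*t*e^(t) - 4*t - e^(t) + 1)/(t*e^(t) - t)
K′′(t) = (-t^2*e^(t) + e^(2*t) - 2*e^(t) + 1)/(t^2*e^(2*t) - 2*t^2*e^(t) + t^2)
K′′′(t) = (t^3*e^(2*t) + t^3*e^(t) - 2*e^(3*t) + 6*e^(2*t) - 6*e^(t) + 2)/(t^3*e^(3*t) - 3*t^3*e^(2*t) + 3*t^3*e^(t) - t^3)

κ_3 = K′′′(0) = 0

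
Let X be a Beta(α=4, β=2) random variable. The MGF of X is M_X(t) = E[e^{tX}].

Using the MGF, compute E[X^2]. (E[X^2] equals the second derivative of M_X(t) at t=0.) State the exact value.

E[X^2] = M′′(0) = 10/21

M_X(t) = ₁F₁(4; 6; t)
M′(t) = 2*₁F₁(5; 7; t)/3
M′′(t) = 10*₁F₁(6; 8; t)/21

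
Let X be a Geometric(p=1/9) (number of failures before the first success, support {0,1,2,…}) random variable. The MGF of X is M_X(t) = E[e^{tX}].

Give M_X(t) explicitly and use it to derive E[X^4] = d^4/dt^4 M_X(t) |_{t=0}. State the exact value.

M_X(t) = 1/(9*(1 - 8*e^(t)/9))
M′(t) = 8*e^(t)/(64*e^(2*t) - 144*e^(t) + 81)
M′′(t) = (-64*e^(2*t) - 72*e^(t))/(512*e^(3*t) - 1728*e^(2*t) + 1944*e^(t) - 729)
M′′′(t) = (512*e^(3*t) + 2304*e^(2*t) + 648*e^(t))/(4096*e^(4*t) - 18432*e^(3*t) + 31104*e^(2*t) - 23328*e^(t) + 6561)
M′′′′(t) = (-4096*e^(4*t) - 50688*e^(3*t) - 57024*e^(2*t) - 5832*e^(t))/(32768*e^(5*t) - 184320*e^(4*t) + 414720*e^(3*t) - 466560*e^(2*t) + 262440*e^(t) - 59049)

E[X^4] = M′′′′(0) = 117640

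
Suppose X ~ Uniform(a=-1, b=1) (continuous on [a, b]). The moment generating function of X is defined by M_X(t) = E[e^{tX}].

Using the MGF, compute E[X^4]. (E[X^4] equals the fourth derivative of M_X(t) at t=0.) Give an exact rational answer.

M_X(t) = (e^(t) - e^(-t))/(2*t)
M^(4)(t) = (t^4*e^(2*t) - t^4 - 4*t^3*e^(2*t) - 4*t^3 + 12*t^2*e^(2*t) - 12*t^2 - 24*t*e^(2*t) - 24*t + 24*e^(2*t) - 24)*e^(-t)/(2*t^5)

E[X^4] = M^(4)(0) = 1/5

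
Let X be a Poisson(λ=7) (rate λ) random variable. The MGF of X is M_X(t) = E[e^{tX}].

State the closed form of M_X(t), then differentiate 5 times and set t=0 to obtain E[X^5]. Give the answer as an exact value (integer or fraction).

M_X(t) = e^(7*e^(t) - 7)
D^5[M](t) = (16807*e^(5*t)*e^(7*e^(t)) + 24010*e^(4*t)*e^(7*e^(t)) + 8575*e^(3*t)*e^(7*e^(t)) + 735*e^(2*t)*e^(7*e^(t)) + 7*e^(t)*e^(7*e^(t)))*e^(-7)

E[X^5] = D^5[M](0) = 50134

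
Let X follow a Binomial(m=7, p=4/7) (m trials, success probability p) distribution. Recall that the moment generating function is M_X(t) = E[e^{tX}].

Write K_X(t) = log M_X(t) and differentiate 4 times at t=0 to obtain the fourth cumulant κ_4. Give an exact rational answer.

M_X(t) = (4*e^(t)/7 + 3/7)^7
K_X(t) = log M_X(t) = 7*log(4*e^(t)/7 + 3/7)
D^4[K](t) = (1344*e^(3*t) - 4032*e^(2*t) + 756*e^(t))/(256*e^(4*t) + 768*e^(3*t) + 864*e^(2*t) + 432*e^(t) + 81)

κ_4 = D^4[K](0) = -276/343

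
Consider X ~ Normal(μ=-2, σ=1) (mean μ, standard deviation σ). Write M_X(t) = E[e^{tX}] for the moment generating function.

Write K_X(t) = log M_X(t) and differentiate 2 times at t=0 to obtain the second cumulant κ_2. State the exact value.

M_X(t) = e^(t^2/2 - 2*t)
K_X(t) = log M_X(t) = t^2/2 - 2*t
dK/dt = t - 2
d^2K/dt^2 = 1

κ_2 = d^2K/dt^2 |_{t=0} = 1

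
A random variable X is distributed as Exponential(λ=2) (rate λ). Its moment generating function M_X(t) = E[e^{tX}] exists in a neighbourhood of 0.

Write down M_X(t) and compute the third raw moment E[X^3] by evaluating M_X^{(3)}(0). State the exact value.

M_X(t) = 2/(2 - t)
dM/dt = 2/(t^2 - 4*t + 4)
d^2M/dt^2 = -4/(t^3 - 6*t^2 + 12*t - 8)
d^3M/dt^3 = 12/(t^4 - 8*t^3 + 24*t^2 - 32*t + 16)

E[X^3] = d^3M/dt^3 |_{t=0} = 3/4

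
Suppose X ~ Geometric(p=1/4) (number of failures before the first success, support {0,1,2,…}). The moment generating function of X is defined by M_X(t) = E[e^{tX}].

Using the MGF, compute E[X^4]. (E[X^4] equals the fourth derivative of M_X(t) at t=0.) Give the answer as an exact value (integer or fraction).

M_X(t) = 1/(4*(1 - 3*e^(t)/4))
dM/dt = 3*e^(t)/(9*e^(2*t) - 24*e^(t) + 16)
d^2M/dt^2 = (-9*e^(2*t) - 12*e^(t))/(27*e^(3*t) - 108*e^(2*t) + 144*e^(t) - 64)
d^3M/dt^3 = (27*e^(3*t) + 144*e^(2*t) + 48*e^(t))/(81*e^(4*t) - 432*e^(3*t) + 864*e^(2*t) - 768*e^(t) + 256)
d^4M/dt^4 = (-81*e^(4*t) - 1188*e^(3*t) - 1584*e^(2*t) - 192*e^(t))/(243*e^(5*t) - 1620*e^(4*t) + 4320*e^(3*t) - 5760*e^(2*t) + 3840*e^(t) - 1024)

E[X^4] = d^4M/dt^4 |_{t=0} = 3045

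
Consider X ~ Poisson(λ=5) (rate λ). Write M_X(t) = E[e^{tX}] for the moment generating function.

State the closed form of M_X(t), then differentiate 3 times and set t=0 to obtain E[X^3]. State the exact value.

M_X(t) = e^(5*e^(t) - 5)
M′(t) = 5*e^(-5)*e^(t)*e^(5*e^(t))
M′′(t) = (25*e^(2*t)*e^(5*e^(t)) + 5*e^(t)*e^(5*e^(t)))*e^(-5)
M′′′(t) = (125*e^(3*t)*e^(5*e^(t)) + 75*e^(2*t)*e^(5*e^(t)) + 5*e^(t)*e^(5*e^(t)))*e^(-5)

E[X^3] = M′′′(0) = 205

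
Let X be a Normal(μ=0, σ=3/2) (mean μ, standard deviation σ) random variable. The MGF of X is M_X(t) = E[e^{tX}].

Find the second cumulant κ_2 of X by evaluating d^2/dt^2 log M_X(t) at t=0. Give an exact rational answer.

κ_2 = D^2[K](0) = 9/4

M_X(t) = e^(9*t^2/8)
K_X(t) = log M_X(t) = 9*t^2/8
D^2[K](t) = 9/4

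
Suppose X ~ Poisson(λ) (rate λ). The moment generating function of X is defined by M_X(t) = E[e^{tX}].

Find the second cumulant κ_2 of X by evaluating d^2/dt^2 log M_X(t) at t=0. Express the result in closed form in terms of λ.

M_X(t) = e^(λ*(e^(t) - 1))
K_X(t) = log M_X(t) = λ*(e^(t) - 1)
dK/dt = λ*e^(t)
d^2K/dt^2 = λ*e^(t)

κ_2 = d^2K/dt^2 |_{t=0} = λ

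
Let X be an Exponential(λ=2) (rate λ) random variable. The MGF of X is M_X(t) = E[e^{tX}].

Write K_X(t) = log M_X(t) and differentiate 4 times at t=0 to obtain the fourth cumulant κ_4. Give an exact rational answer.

κ_4 = K^(4)(0) = 3/8

M_X(t) = 2/(2 - t)
K_X(t) = log M_X(t) = -log(2 - t) + log(2)
K^(4)(t) = 6/(t^4 - 8*t^3 + 24*t^2 - 32*t + 16)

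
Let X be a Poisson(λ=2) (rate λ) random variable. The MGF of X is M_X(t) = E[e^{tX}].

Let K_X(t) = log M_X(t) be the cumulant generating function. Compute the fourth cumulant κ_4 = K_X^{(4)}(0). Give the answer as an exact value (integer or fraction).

M_X(t) = e^(2*e^(t) - 2)
K_X(t) = log M_X(t) = 2*e^(t) - 2
dK/dt = 2*e^(t)
d^2K/dt^2 = 2*e^(t)
d^3K/dt^3 = 2*e^(t)
d^4K/dt^4 = 2*e^(t)

κ_4 = d^4K/dt^4 |_{t=0} = 2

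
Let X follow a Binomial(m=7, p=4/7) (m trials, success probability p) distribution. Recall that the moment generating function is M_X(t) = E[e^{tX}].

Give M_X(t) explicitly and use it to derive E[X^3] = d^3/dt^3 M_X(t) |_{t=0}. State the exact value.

E[X^3] = d^3M/dt^3 |_{t=0} = 4132/49

M_X(t) = (4*e^(t)/7 + 3/7)^7
dM/dt = 16384*e^(7*t)/117649 + 73728*e^(6*t)/117649 + 138240*e^(5*t)/117649 + 138240*e^(4*t)/117649 + 77760*e^(3*t)/117649 + 23328*e^(2*t)/117649 + 2916*e^(t)/117649
d^2M/dt^2 = 16384*e^(7*t)/16807 + 442368*e^(6*t)/117649 + 691200*e^(5*t)/117649 + 552960*e^(4*t)/117649 + 233280*e^(3*t)/117649 + 46656*e^(2*t)/117649 + 2916*e^(t)/117649
d^3M/dt^3 = 16384*e^(7*t)/2401 + 2654208*e^(6*t)/117649 + 3456000*e^(5*t)/117649 + 2211840*e^(4*t)/117649 + 699840*e^(3*t)/117649 + 93312*e^(2*t)/117649 + 2916*e^(t)/117649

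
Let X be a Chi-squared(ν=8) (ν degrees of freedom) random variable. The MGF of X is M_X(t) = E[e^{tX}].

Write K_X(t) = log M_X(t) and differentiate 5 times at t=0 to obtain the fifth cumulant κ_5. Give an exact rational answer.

M_X(t) = (1 - 2*t)^(-4)
K_X(t) = log M_X(t) = -4*log(1 - 2*t)
K′(t) = -8/(2*t - 1)
K′′(t) = 16/(4*t^2 - 4*t + 1)
K′′′(t) = -64/(8*t^3 - 12*t^2 + 6*t - 1)
K′′′′(t) = 384/(16*t^4 - 32*t^3 + 24*t^2 - 8*t + 1)
K′′′′′(t) = -3072/(32*t^5 - 80*t^4 + 80*t^3 - 40*t^2 + 10*t - 1)

κ_5 = K′′′′′(0) = 3072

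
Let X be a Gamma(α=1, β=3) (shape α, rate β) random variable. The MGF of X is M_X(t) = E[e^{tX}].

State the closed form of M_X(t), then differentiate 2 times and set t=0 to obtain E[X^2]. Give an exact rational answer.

E[X^2] = d^2M/dt^2 |_{t=0} = 2/9

M_X(t) = 3/(3 - t)
dM/dt = 3/(t^2 - 6*t + 9)
d^2M/dt^2 = -6/(t^3 - 9*t^2 + 27*t - 27)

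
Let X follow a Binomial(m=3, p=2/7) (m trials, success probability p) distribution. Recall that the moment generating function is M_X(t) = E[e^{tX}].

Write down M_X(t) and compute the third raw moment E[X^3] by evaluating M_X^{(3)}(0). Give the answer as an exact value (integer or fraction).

M_X(t) = (2*e^(t)/7 + 5/7)^3
M′(t) = 24*e^(3*t)/343 + 120*e^(2*t)/343 + 150*e^(t)/343
M′′(t) = 72*e^(3*t)/343 + 240*e^(2*t)/343 + 150*e^(t)/343
M′′′(t) = 216*e^(3*t)/343 + 480*e^(2*t)/343 + 150*e^(t)/343

E[X^3] = M′′′(0) = 846/343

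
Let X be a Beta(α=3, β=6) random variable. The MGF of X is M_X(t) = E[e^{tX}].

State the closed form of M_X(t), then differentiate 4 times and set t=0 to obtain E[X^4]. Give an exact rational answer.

E[X^4] = d^4M/dt^4 |_{t=0} = 1/33

M_X(t) = ₁F₁(3; 9; t)
dM/dt = ₁F₁(4; 10; t)/3
d^2M/dt^2 = 2*₁F₁(5; 11; t)/15
d^3M/dt^3 = 2*₁F₁(6; 12; t)/33
d^4M/dt^4 = ₁F₁(7; 13; t)/33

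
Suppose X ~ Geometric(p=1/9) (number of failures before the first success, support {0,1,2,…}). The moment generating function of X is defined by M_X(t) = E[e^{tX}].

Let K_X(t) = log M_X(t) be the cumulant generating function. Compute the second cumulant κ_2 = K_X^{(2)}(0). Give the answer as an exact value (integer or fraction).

κ_2 = d^2K/dt^2 |_{t=0} = 72

M_X(t) = 1/(9*(1 - 8*e^(t)/9))
K_X(t) = log M_X(t) = -log(1 - 8*e^(t)/9) - 2*log(3)
dK/dt = -8*e^(t)/(8*e^(t) - 9)
d^2K/dt^2 = 72*e^(t)/(64*e^(2*t) - 144*e^(t) + 81)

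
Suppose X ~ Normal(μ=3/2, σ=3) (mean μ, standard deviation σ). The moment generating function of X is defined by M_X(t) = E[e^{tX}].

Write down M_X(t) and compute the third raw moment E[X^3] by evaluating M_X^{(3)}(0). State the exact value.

M_X(t) = e^(9*t^2/2 + 3*t/2)
M^(3)(t) = 729*t^3*e^(3*t/2)*e^(9*t^2/2) + 729*t^2*e^(3*t/2)*e^(9*t^2/2)/2 + 1215*t*e^(3*t/2)*e^(9*t^2/2)/4 + 351*e^(3*t/2)*e^(9*t^2/2)/8

E[X^3] = M^(3)(0) = 351/8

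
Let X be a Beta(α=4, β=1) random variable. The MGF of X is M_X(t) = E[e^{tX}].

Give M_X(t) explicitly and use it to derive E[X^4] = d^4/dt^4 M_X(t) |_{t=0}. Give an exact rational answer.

E[X^4] = M′′′′(0) = 1/2

M_X(t) = ₁F₁(4; 5; t)
M′(t) = 4*₁F₁(5; 6; t)/5
M′′(t) = 2*₁F₁(6; 7; t)/3
M′′′(t) = 4*₁F₁(7; 8; t)/7
M′′′′(t) = ₁F₁(8; 9; t)/2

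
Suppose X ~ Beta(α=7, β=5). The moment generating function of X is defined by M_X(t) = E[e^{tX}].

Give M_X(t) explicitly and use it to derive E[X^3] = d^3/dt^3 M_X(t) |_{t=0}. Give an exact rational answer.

M_X(t) = ₁F₁(7; 12; t)
M^(3)(t) = 3*₁F₁(10; 15; t)/13

E[X^3] = M^(3)(0) = 3/13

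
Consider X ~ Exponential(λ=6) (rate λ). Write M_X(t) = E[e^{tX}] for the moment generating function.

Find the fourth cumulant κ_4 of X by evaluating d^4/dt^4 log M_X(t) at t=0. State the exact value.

M_X(t) = 6/(6 - t)
K_X(t) = log M_X(t) = -log(6 - t) + log(6)
D^4[K](t) = 6/(t^4 - 24*t^3 + 216*t^2 - 864*t + 1296)

κ_4 = D^4[K](0) = 1/216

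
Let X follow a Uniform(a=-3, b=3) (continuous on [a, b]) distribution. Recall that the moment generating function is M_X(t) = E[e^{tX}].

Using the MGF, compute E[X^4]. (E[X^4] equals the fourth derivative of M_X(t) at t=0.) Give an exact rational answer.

M_X(t) = (e^(3*t) - e^(-3*t))/(6*t)
dM/dt = (3*t*e^(6*t) + 3*t - e^(6*t) + 1)*e^(-3*t)/(6*t^2)
d^2M/dt^2 = (9*t^2*e^(6*t) - 9*t^2 - 6*t*e^(6*t) - 6*t + 2*e^(6*t) - 2)*e^(-3*t)/(6*t^3)
d^3M/dt^3 = (9*t^3*e^(6*t) + 9*t^3 - 9*t^2*e^(6*t) + 9*t^2 + 6*t*e^(6*t) + 6*t - 2*e^(6*t) + 2)*e^(-3*t)/(2*t^4)
d^4M/dt^4 = (27*t^4*e^(6*t) - 27*t^4 - 36*t^3*e^(6*t) - 36*t^3 + 36*t^2*e^(6*t) - 36*t^2 - 24*t*e^(6*t) - 24*t + 8*e^(6*t) - 8)*e^(-3*t)/(2*t^5)

E[X^4] = d^4M/dt^4 |_{t=0} = 81/5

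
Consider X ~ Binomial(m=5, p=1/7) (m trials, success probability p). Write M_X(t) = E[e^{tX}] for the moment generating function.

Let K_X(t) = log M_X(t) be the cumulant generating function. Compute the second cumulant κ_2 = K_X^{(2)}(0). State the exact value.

κ_2 = D^2[K](0) = 30/49

M_X(t) = (e^(t)/7 + 6/7)^5
K_X(t) = log M_X(t) = 5*log(e^(t)/7 + 6/7)
D^2[K](t) = 30*e^(t)/(e^(2*t) + 12*e^(t) + 36)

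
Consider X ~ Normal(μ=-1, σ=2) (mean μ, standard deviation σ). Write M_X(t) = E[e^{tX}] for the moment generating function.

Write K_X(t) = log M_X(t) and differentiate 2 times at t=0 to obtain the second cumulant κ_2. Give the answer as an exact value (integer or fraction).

M_X(t) = e^(2*t^2 - t)
K_X(t) = log M_X(t) = 2*t^2 - t
dK/dt = 4*t - 1
d^2K/dt^2 = 4

κ_2 = d^2K/dt^2 |_{t=0} = 4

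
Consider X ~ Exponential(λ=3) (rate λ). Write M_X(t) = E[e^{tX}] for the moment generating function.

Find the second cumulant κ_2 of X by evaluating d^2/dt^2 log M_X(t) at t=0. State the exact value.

M_X(t) = 3/(3 - t)
K_X(t) = log M_X(t) = -log(3 - t) + log(3)
K′(t) = -1/(t - 3)
K′′(t) = 1/(t^2 - 6*t + 9)

κ_2 = K′′(0) = 1/9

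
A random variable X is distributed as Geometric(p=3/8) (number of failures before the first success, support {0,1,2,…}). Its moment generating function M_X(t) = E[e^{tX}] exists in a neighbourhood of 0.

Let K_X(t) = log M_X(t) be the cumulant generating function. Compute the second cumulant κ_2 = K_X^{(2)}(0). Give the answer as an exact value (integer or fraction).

M_X(t) = 3/(8*(1 - 5*e^(t)/8))
K_X(t) = log M_X(t) = -log(1 - 5*e^(t)/8) - 3*log(2) + log(3)
dK/dt = -5*e^(t)/(5*e^(t) - 8)
d^2K/dt^2 = 40*e^(t)/(25*e^(2*t) - 80*e^(t) + 64)

κ_2 = d^2K/dt^2 |_{t=0} = 40/9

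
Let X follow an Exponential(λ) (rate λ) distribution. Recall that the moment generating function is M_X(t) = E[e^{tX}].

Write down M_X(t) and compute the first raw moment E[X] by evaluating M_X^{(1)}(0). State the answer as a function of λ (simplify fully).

E[X] = D[M](0) = 1/λ

M_X(t) = λ/(λ - t)
D[M](t) = λ/(λ^2 - 2*λ*t + t^2)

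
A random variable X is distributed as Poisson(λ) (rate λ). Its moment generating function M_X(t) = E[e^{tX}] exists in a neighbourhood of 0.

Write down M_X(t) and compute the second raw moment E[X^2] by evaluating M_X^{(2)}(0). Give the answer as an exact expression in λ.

E[X^2] = M′′(0) = λ*(λ + 1)

M_X(t) = e^(λ*(e^(t) - 1))
M′(t) = λ*e^(-λ)*e^(t)*e^(λ*e^(t))
M′′(t) = (λ^2*e^(2*t)*e^(λ*e^(t)) + λ*e^(t)*e^(λ*e^(t)))*e^(-λ)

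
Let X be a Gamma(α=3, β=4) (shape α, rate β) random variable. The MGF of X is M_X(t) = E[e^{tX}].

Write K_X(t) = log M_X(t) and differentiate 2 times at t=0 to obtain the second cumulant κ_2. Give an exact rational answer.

M_X(t) = 64/(4 - t)^3
K_X(t) = log M_X(t) = -3*log(4 - t) + 6*log(2)
D^2[K](t) = 3/(t^2 - 8*t + 16)

κ_2 = D^2[K](0) = 3/16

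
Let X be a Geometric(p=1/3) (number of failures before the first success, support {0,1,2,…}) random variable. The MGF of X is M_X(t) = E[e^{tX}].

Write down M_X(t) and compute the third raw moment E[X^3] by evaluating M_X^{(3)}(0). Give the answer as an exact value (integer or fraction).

E[X^3] = M^(3)(0) = 74

M_X(t) = 1/(3*(1 - 2*e^(t)/3))
M^(3)(t) = (8*e^(3*t) + 48*e^(2*t) + 18*e^(t))/(16*e^(4*t) - 96*e^(3*t) + 216*e^(2*t) - 216*e^(t) + 81)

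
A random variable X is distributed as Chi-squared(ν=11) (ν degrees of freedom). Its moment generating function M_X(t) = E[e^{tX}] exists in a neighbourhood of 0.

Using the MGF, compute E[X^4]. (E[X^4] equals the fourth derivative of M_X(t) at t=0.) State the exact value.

M_X(t) = (1 - 2*t)^(-11/2)
dM/dt = 11/(64*t^6*√(1 - 2*t) - 192*t^5*√(1 - 2*t) + 240*t^4*√(1 - 2*t) - 160*t^3*√(1 - 2*t) + 60*t^2*√(1 - 2*t) - 12*t*√(1 - 2*t) + √(1 - 2*t))
d^2M/dt^2 = -143/(128*t^7*√(1 - 2*t) - 448*t^6*√(1 - 2*t) + 672*t^5*√(1 - 2*t) - 560*t^4*√(1 - 2*t) + 280*t^3*√(1 - 2*t) - 84*t^2*√(1 - 2*t) + 14*t*√(1 - 2*t) - √(1 - 2*t))

E[X^4] = d^4M/dt^4 |_{t=0} = 36465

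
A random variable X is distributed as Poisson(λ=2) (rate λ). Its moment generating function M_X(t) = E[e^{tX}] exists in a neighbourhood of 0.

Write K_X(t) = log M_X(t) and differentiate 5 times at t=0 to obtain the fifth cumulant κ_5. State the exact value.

κ_5 = K^(5)(0) = 2

M_X(t) = e^(2*e^(t) - 2)
K_X(t) = log M_X(t) = 2*e^(t) - 2
K^(5)(t) = 2*e^(t)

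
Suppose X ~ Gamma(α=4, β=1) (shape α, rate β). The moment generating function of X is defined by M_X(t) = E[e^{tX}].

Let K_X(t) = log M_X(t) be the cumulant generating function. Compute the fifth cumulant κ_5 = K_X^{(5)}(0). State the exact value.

M_X(t) = (1 - t)^(-4)
K_X(t) = log M_X(t) = -4*log(1 - t)
D^5[K](t) = -96/(t^5 - 5*t^4 + 10*t^3 - 10*t^2 + 5*t - 1)

κ_5 = D^5[K](0) = 96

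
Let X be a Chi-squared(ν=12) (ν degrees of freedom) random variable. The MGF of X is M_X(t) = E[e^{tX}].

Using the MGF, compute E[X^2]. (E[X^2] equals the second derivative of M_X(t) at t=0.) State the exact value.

E[X^2] = D^2[M](0) = 168

M_X(t) = (1 - 2*t)^(-6)
D^2[M](t) = 168/(256*t^8 - 1024*t^7 + 1792*t^6 - 1792*t^5 + 1120*t^4 - 448*t^3 + 112*t^2 - 16*t + 1)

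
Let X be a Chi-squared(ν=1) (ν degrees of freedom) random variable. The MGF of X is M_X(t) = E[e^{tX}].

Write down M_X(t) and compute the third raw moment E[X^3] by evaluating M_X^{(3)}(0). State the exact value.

M_X(t) = 1/√(1 - 2*t)
M′(t) = -1/(2*t*√(1 - 2*t) - √(1 - 2*t))
M′′(t) = 3/(4*t^2*√(1 - 2*t) - 4*t*√(1 - 2*t) + √(1 - 2*t))
M′′′(t) = -15/(8*t^3*√(1 - 2*t) - 12*t^2*√(1 - 2*t) + 6*t*√(1 - 2*t) - √(1 - 2*t))

E[X^3] = M′′′(0) = 15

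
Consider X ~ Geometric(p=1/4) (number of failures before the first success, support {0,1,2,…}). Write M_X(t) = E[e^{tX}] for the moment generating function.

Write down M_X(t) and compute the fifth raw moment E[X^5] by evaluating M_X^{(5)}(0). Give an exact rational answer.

E[X^5] = d^5M/dt^5 |_{t=0} = 52923

M_X(t) = 1/(4*(1 - 3*e^(t)/4))
dM/dt = 3*e^(t)/(9*e^(2*t) - 24*e^(t) + 16)
d^2M/dt^2 = (-9*e^(2*t) - 12*e^(t))/(27*e^(3*t) - 108*e^(2*t) + 144*e^(t) - 64)
d^3M/dt^3 = (27*e^(3*t) + 144*e^(2*t) + 48*e^(t))/(81*e^(4*t) - 432*e^(3*t) + 864*e^(2*t) - 768*e^(t) + 256)
d^4M/dt^4 = (-81*e^(4*t) - 1188*e^(3*t) - 1584*e^(2*t) - 192*e^(t))/(243*e^(5*t) - 1620*e^(4*t) + 4320*e^(3*t) - 5760*e^(2*t) + 3840*e^(t) - 1024)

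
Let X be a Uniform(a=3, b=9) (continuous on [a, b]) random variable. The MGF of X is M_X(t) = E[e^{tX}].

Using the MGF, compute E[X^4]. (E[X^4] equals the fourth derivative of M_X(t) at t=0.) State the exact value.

M_X(t) = (e^(9*t) - e^(3*t))/(6*t)

E[X^4] = M^(4)(0) = 9801/5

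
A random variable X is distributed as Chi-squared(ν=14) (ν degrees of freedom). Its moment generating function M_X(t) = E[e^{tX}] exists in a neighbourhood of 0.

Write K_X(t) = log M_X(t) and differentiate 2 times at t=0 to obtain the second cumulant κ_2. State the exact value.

M_X(t) = (1 - 2*t)^(-7)
K_X(t) = log M_X(t) = -7*log(1 - 2*t)
D^2[K](t) = 28/(4*t^2 - 4*t + 1)

κ_2 = D^2[K](0) = 28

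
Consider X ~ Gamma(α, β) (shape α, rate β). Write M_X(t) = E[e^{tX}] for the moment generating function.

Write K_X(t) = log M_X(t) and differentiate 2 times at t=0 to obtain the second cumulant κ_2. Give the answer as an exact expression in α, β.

κ_2 = d^2K/dt^2 |_{t=0} = α/β^2

M_X(t) = (β/(β - t))^α
K_X(t) = log M_X(t) = α*(log(β) - log(β - t))
dK/dt = -α/(-β + t)
d^2K/dt^2 = α/(β^2 - 2*β*t + t^2)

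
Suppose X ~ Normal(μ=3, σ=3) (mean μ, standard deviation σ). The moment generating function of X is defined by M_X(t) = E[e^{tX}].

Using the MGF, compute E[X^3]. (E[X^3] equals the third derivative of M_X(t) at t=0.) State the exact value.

E[X^3] = d^3M/dt^3 |_{t=0} = 108

M_X(t) = e^(9*t^2/2 + 3*t)
dM/dt = 9*t*e^(3*t)*e^(9*t^2/2) + 3*e^(3*t)*e^(9*t^2/2)
d^2M/dt^2 = 81*t^2*e^(3*t)*e^(9*t^2/2) + 54*t*e^(3*t)*e^(9*t^2/2) + 18*e^(3*t)*e^(9*t^2/2)
d^3M/dt^3 = 729*t^3*e^(3*t)*e^(9*t^2/2) + 729*t^2*e^(3*t)*e^(9*t^2/2) + 486*t*e^(3*t)*e^(9*t^2/2) + 108*e^(3*t)*e^(9*t^2/2)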